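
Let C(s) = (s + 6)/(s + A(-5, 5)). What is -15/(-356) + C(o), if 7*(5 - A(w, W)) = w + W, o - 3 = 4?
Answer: 601/534 ≈ 1.1255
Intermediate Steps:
o = 7 (o = 3 + 4 = 7)
A(w, W) = 5 - W/7 - w/7 (A(w, W) = 5 - (w + W)/7 = 5 - (W + w)/7 = 5 + (-W/7 - w/7) = 5 - W/7 - w/7)
C(s) = (6 + s)/(5 + s) (C(s) = (s + 6)/(s + (5 - ⅐*5 - ⅐*(-5))) = (6 + s)/(s + (5 - 5/7 + 5/7)) = (6 + s)/(s + 5) = (6 + s)/(5 + s))
-15/(-356) + C(o) = -15/(-356) + (6 + 7)/(5 + 7) = -15*(-1/356) + 13/12 = 15/356 + (1/12)*13 = 15/356 + 13/12 = 601/534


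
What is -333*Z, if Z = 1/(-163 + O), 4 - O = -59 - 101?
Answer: -333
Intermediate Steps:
O = 164 (O = 4 - (-59 - 101) = 4 - 1*(-160) = 4 + 160 = 164)
Z = 1 (Z = 1/(-163 + 164) = 1/1 = 1)
-333*Z = -333*1 = -333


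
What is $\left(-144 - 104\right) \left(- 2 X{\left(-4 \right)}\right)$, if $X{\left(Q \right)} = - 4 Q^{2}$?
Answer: $-31744$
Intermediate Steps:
$\left(-144 - 104\right) \left(- 2 X{\left(-4 \right)}\right) = \left(-144 - 104\right) \left(- 2 \left(- 4 \left(-4\right)^{2}\right)\right) = - 248 \left(- 2 \left(\left(-4\right) 16\right)\right) = - 248 \left(\left(-2\right) \left(-64\right)\right) = \left(-248\right) 128 = -31744$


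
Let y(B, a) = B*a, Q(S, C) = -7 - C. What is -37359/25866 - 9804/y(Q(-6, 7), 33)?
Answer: 4376489/221298 ≈ 19.776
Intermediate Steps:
-37359/25866 - 9804/y(Q(-6, 7), 33) = -37359/25866 - 9804*1/(33*(-7 - 1*7)) = -37359*1/25866 - 9804*1/(33*(-7 - 7)) = -4151/2874 - 9804/((-14*33)) = -4151/2874 - 9804/(-462) = -4151/2874 - 9804*(-1/462) = -4151/2874 + 1634/77 = 4376489/221298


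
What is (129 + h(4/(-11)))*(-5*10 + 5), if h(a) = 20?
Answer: -6705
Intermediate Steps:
(129 + h(4/(-11)))*(-5*10 + 5) = (129 + 20)*(-5*10 + 5) = 149*(-50 + 5) = 149*(-45) = -6705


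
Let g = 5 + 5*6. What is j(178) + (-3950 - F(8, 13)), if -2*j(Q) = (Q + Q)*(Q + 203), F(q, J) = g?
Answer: -71803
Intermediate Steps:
g = 35 (g = 5 + 30 = 35)
F(q, J) = 35
j(Q) = -Q*(203 + Q) (j(Q) = -(Q + Q)*(Q + 203)/2 = -2*Q*(203 + Q)/2 = -Q*(203 + Q))
j(178) + (-3950 - F(8, 13)) = -1*178*(203 + 178) + (-3950 - 1*35) = -1*178*381 + (-3950 - 35) = -67818 - 3985 = -71803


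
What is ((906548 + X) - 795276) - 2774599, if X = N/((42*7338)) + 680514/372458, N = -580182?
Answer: -25476957321118729/9565838814 ≈ -2.6633e+6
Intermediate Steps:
X = -530144551/9565838814 (X = -580182/(42*7338) + 680514/372458 = -580182/308196 + 680514*(1/372458) = -580182*1/308196 + 340257/186229 = -96697/51366 + 340257/186229 = -530144551/9565838814 ≈ -0.055421)
((906548 + X) - 795276) - 2774599 = ((906548 - 530144551/9565838814) - 795276) - 2774599 = (8671891515009521/9565838814 - 795276) - 2774599 = 1064409486366857/9565838814 - 2774599 = -25476957321118729/9565838814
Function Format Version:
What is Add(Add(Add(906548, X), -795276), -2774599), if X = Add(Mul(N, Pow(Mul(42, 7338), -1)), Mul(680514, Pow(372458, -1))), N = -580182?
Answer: Rational(-25476957321118729, 9565838814) ≈ -2.6633e+6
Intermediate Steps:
X = Rational(-530144551, 9565838814) (X = Add(Mul(-580182, Pow(Mul(42, 7338), -1)), Mul(680514, Pow(372458, -1))) = Add(Mul(-580182, Pow(308196, -1)), Mul(680514, Rational(1, 372458))) = Add(Mul(-580182, Rational(1, 308196)), Rational(340257, 186229)) = Add(Rational(-96697, 51366), Rational(340257, 186229)) = Rational(-530144551, 9565838814) ≈ -0.055421)
Add(Add(Add(906548, X), -795276), -2774599) = Add(Add(Add(906548, Rational(-530144551, 9565838814)), -795276), -2774599) = Add(Add(Rational(8671891515009521, 9565838814), -795276), -2774599) = Add(Rational(1064409486366857, 9565838814), -2774599) = Rational(-25476957321118729, 9565838814)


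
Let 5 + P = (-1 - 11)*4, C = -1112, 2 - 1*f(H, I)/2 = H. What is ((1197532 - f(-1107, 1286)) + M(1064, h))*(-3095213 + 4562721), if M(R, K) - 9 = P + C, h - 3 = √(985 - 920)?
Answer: 1752436418264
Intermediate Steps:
f(H, I) = 4 - 2*H
h = 3 + √65 (h = 3 + √(985 - 920) = 3 + √65 ≈ 11.062)
P = -53 (P = -5 + (-1 - 11)*4 = -5 - 12*4 = -5 - 48 = -53)
M(R, K) = -1156 (M(R, K) = 9 + (-53 - 1112) = 9 - 1165 = -1156)
((1197532 - f(-1107, 1286)) + M(1064, h))*(-3095213 + 4562721) = ((1197532 - (4 - 2*(-1107))) - 1156)*(-3095213 + 4562721) = ((1197532 - (4 + 2214)) - 1156)*1467508 = ((1197532 - 1*2218) - 1156)*1467508 = ((1197532 - 2218) - 1156)*1467508 = (1195314 - 1156)*1467508 = 1194158*1467508 = 1752436418264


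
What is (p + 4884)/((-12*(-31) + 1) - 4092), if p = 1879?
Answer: -6763/3719 ≈ -1.8185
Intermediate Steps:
(p + 4884)/((-12*(-31) + 1) - 4092) = (1879 + 4884)/((-12*(-31) + 1) - 4092) = 6763/((372 + 1) - 4092) = 6763/(373 - 4092) = 6763/(-3719) = 6763*(-1/3719) = -6763/3719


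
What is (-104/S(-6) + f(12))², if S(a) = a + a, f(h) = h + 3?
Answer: 5041/9 ≈ 560.11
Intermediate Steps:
f(h) = 3 + h
S(a) = 2*a
(-104/S(-6) + f(12))² = (-104/(2*(-6)) + (3 + 12))² = (-104/(-12) + 15)² = (-104*(-1/12) + 15)² = (26/3 + 15)² = (71/3)² = 5041/9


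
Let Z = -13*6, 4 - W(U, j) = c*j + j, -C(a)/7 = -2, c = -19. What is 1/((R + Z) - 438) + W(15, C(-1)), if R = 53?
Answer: 118527/463 ≈ 256.00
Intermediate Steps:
C(a) = 14 (C(a) = -7*(-2) = 14)
W(U, j) = 4 + 18*j (W(U, j) = 4 - (-19*j + j) = 4 - (-18)*j = 4 + 18*j)
Z = -78
1/((R + Z) - 438) + W(15, C(-1)) = 1/((53 - 78) - 438) + (4 + 18*14) = 1/(-25 - 438) + (4 + 252) = 1/(-463) + 256 = -1/463 + 256 = 118527/463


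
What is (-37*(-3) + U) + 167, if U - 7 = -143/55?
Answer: 1412/5 ≈ 282.40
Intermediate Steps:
U = 22/5 (U = 7 - 143/55 = 7 - 143*1/55 = 7 - 13/5 = 22/5 ≈ 4.4000)
(-37*(-3) + U) + 167 = (-37*(-3) + 22/5) + 167 = (111 + 22/5) + 167 = 577/5 + 167 = 1412/5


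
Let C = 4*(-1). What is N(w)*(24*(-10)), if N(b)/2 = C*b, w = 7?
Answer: 13440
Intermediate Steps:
C = -4
N(b) = -8*b (N(b) = 2*(-4*b) = -8*b)
N(w)*(24*(-10)) = (-8*7)*(24*(-10)) = -56*(-240) = 13440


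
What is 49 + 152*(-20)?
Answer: -2991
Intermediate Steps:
49 + 152*(-20) = 49 - 3040 = -2991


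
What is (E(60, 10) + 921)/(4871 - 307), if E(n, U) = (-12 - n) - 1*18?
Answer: 831/4564 ≈ 0.18208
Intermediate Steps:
E(n, U) = -30 - n (E(n, U) = (-12 - n) - 18 = -30 - n)
(E(60, 10) + 921)/(4871 - 307) = ((-30 - 1*60) + 921)/(4871 - 307) = ((-30 - 60) + 921)/4564 = (-90 + 921)*(1/4564) = 831*(1/4564) = 831/4564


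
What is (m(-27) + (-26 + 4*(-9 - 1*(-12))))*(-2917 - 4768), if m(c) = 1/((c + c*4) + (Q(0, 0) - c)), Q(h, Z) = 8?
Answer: 2153337/20 ≈ 1.0767e+5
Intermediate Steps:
m(c) = 1/(8 + 4*c) (m(c) = 1/((c + c*4) + (8 - c)) = 1/((c + 4*c) + (8 - c)) = 1/(5*c + (8 - c)) = 1/(8 + 4*c))
(m(-27) + (-26 + 4*(-9 - 1*(-12))))*(-2917 - 4768) = (1/(4*(2 - 27)) + (-26 + 4*(-9 - 1*(-12))))*(-2917 - 4768) = ((¼)/(-25) + (-26 + 4*(-9 + 12)))*(-7685) = ((¼)*(-1/25) + (-26 + 4*3))*(-7685) = (-1/100 + (-26 + 12))*(-7685) = (-1/100 - 14)*(-7685) = -1401/100*(-7685) = 2153337/20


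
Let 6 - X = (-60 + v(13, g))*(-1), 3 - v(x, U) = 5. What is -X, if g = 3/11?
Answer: 56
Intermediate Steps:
g = 3/11 (g = 3*(1/11) = 3/11 ≈ 0.27273)
v(x, U) = -2 (v(x, U) = 3 - 1*5 = 3 - 5 = -2)
X = -56 (X = 6 - (-60 - 2)*(-1) = 6 - (-62)*(-1) = 6 - 1*62 = 6 - 62 = -56)
-X = -1*(-56) = 56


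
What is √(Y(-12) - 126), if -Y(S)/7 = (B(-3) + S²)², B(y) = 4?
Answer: I*√153454 ≈ 391.73*I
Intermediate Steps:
Y(S) = -7*(4 + S²)²
√(Y(-12) - 126) = √(-7*(4 + (-12)²)² - 126) = √(-7*(4 + 144)² - 126) = √(-7*148² - 126) = √(-7*21904 - 126) = √(-153328 - 126) = √(-153454) = I*√153454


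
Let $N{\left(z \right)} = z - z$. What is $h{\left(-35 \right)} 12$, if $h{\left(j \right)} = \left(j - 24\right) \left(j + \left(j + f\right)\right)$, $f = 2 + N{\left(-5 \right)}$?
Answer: $48144$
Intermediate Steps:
$N{\left(z \right)} = 0$
$f = 2$ ($f = 2 + 0 = 2$)
$h{\left(j \right)} = \left(-24 + j\right) \left(2 + 2 j\right)$ ($h{\left(j \right)} = \left(j - 24\right) \left(j + \left(j + 2\right)\right) = \left(-24 + j\right) \left(j + \left(2 + j\right)\right) = \left(-24 + j\right) \left(2 + 2 j\right)$)
$h{\left(-35 \right)} 12 = \left(-48 - -1610 + 2 \left(-35\right)^{2}\right) 12 = \left(-48 + 1610 + 2 \cdot 1225\right) 12 = \left(-48 + 1610 + 2450\right) 12 = 4012 \cdot 12 = 48144$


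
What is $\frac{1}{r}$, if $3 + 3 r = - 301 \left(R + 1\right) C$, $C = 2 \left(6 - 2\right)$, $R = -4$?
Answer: $\frac{1}{2407} \approx 0.00041546$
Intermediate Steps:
$C = 8$ ($C = 2 \cdot 4 = 8$)
$r = 2407$ ($r = -1 + \frac{\left(-301\right) \left(-4 + 1\right) 8}{3} = -1 + \frac{\left(-301\right) \left(\left(-3\right) 8\right)}{3} = -1 + \frac{\left(-301\right) \left(-24\right)}{3} = -1 + \frac{1}{3} \cdot 7224 = -1 + 2408 = 2407$)
$\frac{1}{r} = \frac{1}{2407}$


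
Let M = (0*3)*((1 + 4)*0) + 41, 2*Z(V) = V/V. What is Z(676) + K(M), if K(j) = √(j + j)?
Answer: ½ + √82 ≈ 9.5554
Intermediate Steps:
Z(V) = ½ (Z(V) = (V/V)/2 = (½)*1 = ½)
M = 41 (M = 0*(5*0) + 41 = 0*0 + 41 = 0 + 41 = 41)
K(j) = √2*√j (K(j) = √(2*j) = √2*√j)
Z(676) + K(M) = ½ + √2*√41 = ½ + √82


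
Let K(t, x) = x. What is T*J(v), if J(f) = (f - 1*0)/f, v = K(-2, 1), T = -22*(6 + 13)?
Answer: -418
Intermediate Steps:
T = -418 (T = -22*19 = -418)
v = 1
J(f) = 1 (J(f) = (f + 0)/f = f/f = 1)
T*J(v) = -418*1 = -418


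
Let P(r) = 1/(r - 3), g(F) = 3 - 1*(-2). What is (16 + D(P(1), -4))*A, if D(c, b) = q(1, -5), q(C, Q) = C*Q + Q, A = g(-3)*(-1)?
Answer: -30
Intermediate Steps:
g(F) = 5 (g(F) = 3 + 2 = 5)
A = -5 (A = 5*(-1) = -5)
P(r) = 1/(-3 + r)
q(C, Q) = Q + C*Q
D(c, b) = -10 (D(c, b) = -5*(1 + 1) = -5*2 = -10)
(16 + D(P(1), -4))*A = (16 - 10)*(-5) = 6*(-5) = -30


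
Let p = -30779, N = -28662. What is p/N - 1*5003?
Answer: -143365207/28662 ≈ -5001.9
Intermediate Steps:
p/N - 1*5003 = -30779/(-28662) - 1*5003 = -30779*(-1/28662) - 5003 = 30779/28662 - 5003 = -143365207/28662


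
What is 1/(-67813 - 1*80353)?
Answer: -1/148166 ≈ -6.7492e-6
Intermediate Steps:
1/(-67813 - 1*80353) = 1/(-67813 - 80353) = 1/(-148166) = -1/148166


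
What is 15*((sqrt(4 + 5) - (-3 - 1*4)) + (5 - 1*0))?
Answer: 225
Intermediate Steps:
15*((sqrt(4 + 5) - (-3 - 1*4)) + (5 - 1*0)) = 15*((sqrt(9) - (-3 - 4)) + (5 + 0)) = 15*((3 - 1*(-7)) + 5) = 15*((3 + 7) + 5) = 15*(10 + 5) = 15*15 = 225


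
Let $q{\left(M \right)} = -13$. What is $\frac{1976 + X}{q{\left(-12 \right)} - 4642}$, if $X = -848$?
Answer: $- \frac{1128}{4655} \approx -0.24232$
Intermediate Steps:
$\frac{1976 + X}{q{\left(-12 \right)} - 4642} = \frac{1976 - 848}{-13 - 4642} = \frac{1128}{-4655} = 1128 \left(- \frac{1}{4655}\right) = - \frac{1128}{4655}$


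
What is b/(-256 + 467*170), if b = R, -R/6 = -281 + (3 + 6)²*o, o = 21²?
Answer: -35440/13189 ≈ -2.6871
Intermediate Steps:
o = 441
R = -212640 (R = -6*(-281 + (3 + 6)²*441) = -6*(-281 + 9²*441) = -6*(-281 + 81*441) = -6*(-281 + 35721) = -6*35440 = -212640)
b = -212640
b/(-256 + 467*170) = -212640/(-256 + 467*170) = -212640/(-256 + 79390) = -212640/79134 = -212640*1/79134 = -35440/13189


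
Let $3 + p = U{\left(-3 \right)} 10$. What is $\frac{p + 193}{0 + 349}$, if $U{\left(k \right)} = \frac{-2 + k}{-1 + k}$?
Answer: $\frac{405}{698} \approx 0.58023$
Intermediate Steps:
$U{\left(k \right)} = \frac{-2 + k}{-1 + k}$
$p = \frac{19}{2}$ ($p = -3 + \frac{-2 - 3}{-1 - 3} \cdot 10 = -3 + \frac{1}{-4} \left(-5\right) 10 = -3 + \left(- \frac{1}{4}\right) \left(-5\right) 10 = -3 + \frac{5}{4} \cdot 10 = -3 + \frac{25}{2} = \frac{19}{2} \approx 9.5$)
$\frac{p + 193}{0 + 349} = \frac{\frac{19}{2} + 193}{0 + 349} = \frac{405}{2 \cdot 349} = \frac{405}{2} \cdot \frac{1}{349} = \frac{405}{698}$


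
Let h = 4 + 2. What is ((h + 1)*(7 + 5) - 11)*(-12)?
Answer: -876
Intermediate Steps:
h = 6
((h + 1)*(7 + 5) - 11)*(-12) = ((6 + 1)*(7 + 5) - 11)*(-12) = (7*12 - 11)*(-12) = (84 - 11)*(-12) = 73*(-12) = -876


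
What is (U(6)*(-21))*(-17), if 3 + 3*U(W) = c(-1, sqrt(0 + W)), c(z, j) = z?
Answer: -476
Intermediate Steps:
U(W) = -4/3 (U(W) = -1 + (1/3)*(-1) = -1 - 1/3 = -4/3)
(U(6)*(-21))*(-17) = -4/3*(-21)*(-17) = 28*(-17) = -476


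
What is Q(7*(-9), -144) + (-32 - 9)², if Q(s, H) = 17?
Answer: 1698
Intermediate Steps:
Q(7*(-9), -144) + (-32 - 9)² = 17 + (-32 - 9)² = 17 + (-41)² = 17 + 1681 = 1698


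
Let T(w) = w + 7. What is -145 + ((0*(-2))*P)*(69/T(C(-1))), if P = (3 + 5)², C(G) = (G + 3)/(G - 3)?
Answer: -145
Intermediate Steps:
C(G) = (3 + G)/(-3 + G)
P = 64 (P = 8² = 64)
T(w) = 7 + w
-145 + ((0*(-2))*P)*(69/T(C(-1))) = -145 + ((0*(-2))*64)*(69/(7 + (3 - 1)/(-3 - 1))) = -145 + (0*64)*(69/(7 + 2/(-4))) = -145 + 0*(69/(7 - ¼*2)) = -145 + 0*(69/(7 - ½)) = -145 + 0*(69/(13/2)) = -145 + 0*(69*(2/13)) = -145 + 0*(138/13) = -145 + 0 = -145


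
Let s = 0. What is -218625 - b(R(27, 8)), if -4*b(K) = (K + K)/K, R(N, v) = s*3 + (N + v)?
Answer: -437249/2 ≈ -2.1862e+5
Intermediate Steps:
R(N, v) = N + v (R(N, v) = 0*3 + (N + v) = 0 + (N + v) = N + v)
b(K) = -1/2 (b(K) = -(K + K)/(4*K) = -2*K/(4*K) = -1/4*2 = -1/2)
-218625 - b(R(27, 8)) = -218625 - 1*(-1/2) = -218625 + 1/2 = -437249/2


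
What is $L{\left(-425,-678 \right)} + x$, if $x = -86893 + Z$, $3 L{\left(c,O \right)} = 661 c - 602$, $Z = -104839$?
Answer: $- \frac{856723}{3} \approx -2.8557 \cdot 10^{5}$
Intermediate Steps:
$L{\left(c,O \right)} = - \frac{602}{3} + \frac{661 c}{3}$ ($L{\left(c,O \right)} = \frac{661 c - 602}{3} = \frac{-602 + 661 c}{3} = - \frac{602}{3} + \frac{661 c}{3}$)
$x = -191732$ ($x = -86893 - 104839 = -191732$)
$L{\left(-425,-678 \right)} + x = \left(- \frac{602}{3} + \frac{661}{3} \left(-425\right)\right) - 191732 = \left(- \frac{602}{3} - \frac{280925}{3}\right) - 191732 = - \frac{281527}{3} - 191732 = - \frac{856723}{3}$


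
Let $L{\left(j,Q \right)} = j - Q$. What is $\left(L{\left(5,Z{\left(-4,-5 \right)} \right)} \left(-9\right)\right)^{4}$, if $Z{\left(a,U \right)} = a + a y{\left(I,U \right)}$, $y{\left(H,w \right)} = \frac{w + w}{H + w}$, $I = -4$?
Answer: $214358881$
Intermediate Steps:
$y{\left(H,w \right)} = \frac{2 w}{H + w}$
$Z{\left(a,U \right)} = a + \frac{2 U a}{-4 + U}$ ($Z{\left(a,U \right)} = a + a \frac{2 U}{-4 + U} = a + \frac{2 U a}{-4 + U}$)
$\left(L{\left(5,Z{\left(-4,-5 \right)} \right)} \left(-9\right)\right)^{4} = \left(\left(5 - - \frac{4 \left(-4 + 3 \left(-5\right)\right)}{-4 - 5}\right) \left(-9\right)\right)^{4} = \left(\left(5 - - \frac{4 \left(-4 - 15\right)}{-9}\right) \left(-9\right)\right)^{4} = \left(\left(5 - \left(-4\right) \left(- \frac{1}{9}\right) \left(-19\right)\right) \left(-9\right)\right)^{4} = \left(\left(5 - - \frac{76}{9}\right) \left(-9\right)\right)^{4} = \left(\left(5 + \frac{76}{9}\right) \left(-9\right)\right)^{4} = \left(\frac{121}{9} \left(-9\right)\right)^{4} = \left(-121\right)^{4} = 214358881$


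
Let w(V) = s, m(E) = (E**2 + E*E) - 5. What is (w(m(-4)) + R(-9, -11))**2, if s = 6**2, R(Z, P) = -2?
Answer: 1156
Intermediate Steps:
m(E) = -5 + 2*E**2 (m(E) = (E**2 + E**2) - 5 = 2*E**2 - 5 = -5 + 2*E**2)
s = 36
w(V) = 36
(w(m(-4)) + R(-9, -11))**2 = (36 - 2)**2 = 34**2 = 1156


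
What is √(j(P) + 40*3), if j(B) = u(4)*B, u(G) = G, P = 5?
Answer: 2*√35 ≈ 11.832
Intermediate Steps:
j(B) = 4*B
√(j(P) + 40*3) = √(4*5 + 40*3) = √(20 + 120) = √140 = 2*√35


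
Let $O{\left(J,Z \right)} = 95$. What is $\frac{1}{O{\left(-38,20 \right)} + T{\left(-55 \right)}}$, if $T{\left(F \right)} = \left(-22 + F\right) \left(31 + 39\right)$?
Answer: $- \frac{1}{5295} \approx -0.00018886$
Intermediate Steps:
$T{\left(F \right)} = -1540 + 70 F$ ($T{\left(F \right)} = \left(-22 + F\right) 70 = -1540 + 70 F$)
$\frac{1}{O{\left(-38,20 \right)} + T{\left(-55 \right)}} = \frac{1}{95 + \left(-1540 + 70 \left(-55\right)\right)} = \frac{1}{95 - 5390} = \frac{1}{-5295} = - \frac{1}{5295}$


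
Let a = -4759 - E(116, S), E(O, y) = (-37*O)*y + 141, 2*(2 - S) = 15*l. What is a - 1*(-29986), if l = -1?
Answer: 65860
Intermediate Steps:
S = 19/2 (S = 2 - 15*(-1)/2 = 2 - ½*(-15) = 2 + 15/2 = 19/2 ≈ 9.5000)
E(O, y) = 141 - 37*O*y (E(O, y) = -37*O*y + 141 = 141 - 37*O*y)
a = 35874 (a = -4759 - (141 - 37*116*19/2) = -4759 - (141 - 40774) = -4759 - 1*(-40633) = -4759 + 40633 = 35874)
a - 1*(-29986) = 35874 - 1*(-29986) = 35874 + 29986 = 65860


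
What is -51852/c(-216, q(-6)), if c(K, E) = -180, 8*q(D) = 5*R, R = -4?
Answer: 4321/15 ≈ 288.07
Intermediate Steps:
q(D) = -5/2 (q(D) = (5*(-4))/8 = (⅛)*(-20) = -5/2)
-51852/c(-216, q(-6)) = -51852/(-180) = -51852*(-1/180) = 4321/15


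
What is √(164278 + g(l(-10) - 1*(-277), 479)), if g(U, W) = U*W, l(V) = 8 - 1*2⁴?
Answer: √293129 ≈ 541.41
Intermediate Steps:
l(V) = -8 (l(V) = 8 - 1*16 = 8 - 16 = -8)
√(164278 + g(l(-10) - 1*(-277), 479)) = √(164278 + (-8 - 1*(-277))*479) = √(164278 + (-8 + 277)*479) = √(164278 + 269*479) = √(164278 + 128851) = √293129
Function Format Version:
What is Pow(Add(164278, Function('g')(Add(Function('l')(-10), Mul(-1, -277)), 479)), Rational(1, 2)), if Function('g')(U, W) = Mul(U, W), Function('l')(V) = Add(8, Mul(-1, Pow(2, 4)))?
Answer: Pow(293129, Rational(1, 2)) ≈ 541.41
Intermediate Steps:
Function('l')(V) = -8 (Function('l')(V) = Add(8, Mul(-1, 16)) = Add(8, -16) = -8)
Pow(Add(164278, Function('g')(Add(Function('l')(-10), Mul(-1, -277)), 479)), Rational(1, 2)) = Pow(Add(164278, Mul(Add(-8, Mul(-1, -277)), 479)), Rational(1, 2)) = Pow(Add(164278, Mul(Add(-8, 277), 479)), Rational(1, 2)) = Pow(Add(164278, Mul(269, 479)), Rational(1, 2)) = Pow(Add(164278, 128851), Rational(1, 2)) = Pow(293129, Rational(1, 2))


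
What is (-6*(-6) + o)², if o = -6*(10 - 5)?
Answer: 36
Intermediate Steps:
o = -30 (o = -6*5 = -30)
(-6*(-6) + o)² = (-6*(-6) - 30)² = (36 - 30)² = 6² = 36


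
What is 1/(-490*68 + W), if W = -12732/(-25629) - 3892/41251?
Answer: -50343899/1677438454696 ≈ -3.0012e-5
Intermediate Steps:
W = 20259984/50343899 (W = -12732*(-1/25629) - 3892*1/41251 = 4244/8543 - 556/5893 = 20259984/50343899 ≈ 0.40243)
1/(-490*68 + W) = 1/(-490*68 + 20259984/50343899) = 1/(-33320 + 20259984/50343899) = 1/(-1677438454696/50343899) = -50343899/1677438454696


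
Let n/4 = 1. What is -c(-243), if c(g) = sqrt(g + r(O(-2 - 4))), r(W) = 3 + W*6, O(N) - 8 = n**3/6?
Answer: -8*I*sqrt(2) ≈ -11.314*I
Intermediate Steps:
n = 4 (n = 4*1 = 4)
O(N) = 56/3 (O(N) = 8 + 4**3/6 = 8 + 64*(1/6) = 8 + 32/3 = 56/3)
r(W) = 3 + 6*W
c(g) = sqrt(115 + g) (c(g) = sqrt(g + (3 + 6*(56/3))) = sqrt(g + (3 + 112)) = sqrt(g + 115) = sqrt(115 + g))
-c(-243) = -sqrt(115 - 243) = -sqrt(-128) = -8*I*sqrt(2)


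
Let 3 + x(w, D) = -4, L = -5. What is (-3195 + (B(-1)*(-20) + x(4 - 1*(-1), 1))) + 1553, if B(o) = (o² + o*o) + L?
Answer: -1589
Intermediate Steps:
x(w, D) = -7 (x(w, D) = -3 - 4 = -7)
B(o) = -5 + 2*o² (B(o) = (o² + o*o) - 5 = (o² + o²) - 5 = 2*o² - 5 = -5 + 2*o²)
(-3195 + (B(-1)*(-20) + x(4 - 1*(-1), 1))) + 1553 = (-3195 + ((-5 + 2*(-1)²)*(-20) - 7)) + 1553 = (-3195 + ((-5 + 2*1)*(-20) - 7)) + 1553 = (-3195 + ((-5 + 2)*(-20) - 7)) + 1553 = (-3195 + (-3*(-20) - 7)) + 1553 = (-3195 + (60 - 7)) + 1553 = (-3195 + 53) + 1553 = -3142 + 1553 = -1589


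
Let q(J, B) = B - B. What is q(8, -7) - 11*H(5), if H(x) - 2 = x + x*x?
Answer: -352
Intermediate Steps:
q(J, B) = 0
H(x) = 2 + x + x² (H(x) = 2 + (x + x*x) = 2 + (x + x²) = 2 + x + x²)
q(8, -7) - 11*H(5) = 0 - 11*(2 + 5 + 5²) = 0 - 11*(2 + 5 + 25) = 0 - 11*32 = 0 - 352 = -352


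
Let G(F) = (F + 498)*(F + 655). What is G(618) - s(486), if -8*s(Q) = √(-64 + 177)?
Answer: 1420668 + √113/8 ≈ 1.4207e+6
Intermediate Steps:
s(Q) = -√113/8 (s(Q) = -√(-64 + 177)/8 = -√113/8)
G(F) = (498 + F)*(655 + F)
G(618) - s(486) = (326190 + 618² + 1153*618) - (-1)*√113/8 = (326190 + 381924 + 712554) + √113/8 = 1420668 + √113/8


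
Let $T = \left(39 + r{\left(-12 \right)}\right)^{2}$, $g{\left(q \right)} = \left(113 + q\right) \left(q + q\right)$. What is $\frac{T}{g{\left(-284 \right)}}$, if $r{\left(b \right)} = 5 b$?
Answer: $\frac{49}{10792} \approx 0.0045404$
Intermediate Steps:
$g{\left(q \right)} = 2 q \left(113 + q\right)$ ($g{\left(q \right)} = \left(113 + q\right) 2 q = 2 q \left(113 + q\right)$)
$T = 441$ ($T = \left(39 + 5 \left(-12\right)\right)^{2} = \left(39 - 60\right)^{2} = \left(-21\right)^{2} = 441$)
$\frac{T}{g{\left(-284 \right)}} = \frac{441}{2 \left(-284\right) \left(113 - 284\right)} = \frac{441}{2 \left(-284\right) \left(-171\right)} = \frac{441}{97128} = 441 \cdot \frac{1}{97128} = \frac{49}{10792}$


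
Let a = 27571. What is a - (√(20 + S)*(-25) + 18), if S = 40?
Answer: 27553 + 50*√15 ≈ 27747.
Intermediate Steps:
a - (√(20 + S)*(-25) + 18) = 27571 - (√(20 + 40)*(-25) + 18) = 27571 - (√60*(-25) + 18) = 27571 - ((2*√15)*(-25) + 18) = 27571 - (-50*√15 + 18) = 27571 - (18 - 50*√15) = 27571 + (-18 + 50*√15) = 27553 + 50*√15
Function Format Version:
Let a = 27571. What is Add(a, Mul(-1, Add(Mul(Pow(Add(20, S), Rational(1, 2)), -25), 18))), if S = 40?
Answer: Add(27553, Mul(50, Pow(15, Rational(1, 2)))) ≈ 27747.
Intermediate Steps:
Add(a, Mul(-1, Add(Mul(Pow(Add(20, S), Rational(1, 2)), -25), 18))) = Add(27571, Mul(-1, Add(Mul(Pow(Add(20, 40), Rational(1, 2)), -25), 18))) = Add(27571, Mul(-1, Add(Mul(Pow(60, Rational(1, 2)), -25), 18))) = Add(27571, Mul(-1, Add(Mul(Mul(2, Pow(15, Rational(1, 2))), -25), 18))) = Add(27571, Mul(-1, Add(Mul(-50, Pow(15, Rational(1, 2))), 18))) = Add(27571, Mul(-1, Add(18, Mul(-50, Pow(15, Rational(1, 2)))))) = Add(27571, Add(-18, Mul(50, Pow(15, Rational(1, 2))))) = Add(27553, Mul(50, Pow(15, Rational(1, 2))))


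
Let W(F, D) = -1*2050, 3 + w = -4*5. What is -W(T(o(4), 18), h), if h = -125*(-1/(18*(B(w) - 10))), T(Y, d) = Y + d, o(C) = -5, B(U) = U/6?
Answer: 2050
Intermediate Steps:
w = -23 (w = -3 - 4*5 = -3 - 20 = -23)
B(U) = U/6 (B(U) = U*(⅙) = U/6)
h = -125/249 (h = -125*(-1/(18*((⅙)*(-23) - 10))) = -125*(-1/(18*(-23/6 - 10))) = -125/((-83/6*(-18))) = -125/249 ≈ -0.50201)
W(F, D) = -2050
-W(T(o(4), 18), h) = -1*(-2050) = 2050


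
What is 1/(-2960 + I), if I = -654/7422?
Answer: -1237/3661629 ≈ -0.00033783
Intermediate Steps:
I = -109/1237 (I = -654*1/7422 = -109/1237 ≈ -0.088116)
1/(-2960 + I) = 1/(-2960 - 109/1237) = 1/(-3661629/1237) = -1237/3661629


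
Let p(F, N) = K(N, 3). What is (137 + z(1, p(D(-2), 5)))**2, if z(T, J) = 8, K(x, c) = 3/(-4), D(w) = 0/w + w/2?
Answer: 21025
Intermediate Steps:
D(w) = w/2 (D(w) = 0 + w*(1/2) = 0 + w/2 = w/2)
K(x, c) = -3/4 (K(x, c) = 3*(-1/4) = -3/4)
p(F, N) = -3/4
(137 + z(1, p(D(-2), 5)))**2 = (137 + 8)**2 = 145**2 = 21025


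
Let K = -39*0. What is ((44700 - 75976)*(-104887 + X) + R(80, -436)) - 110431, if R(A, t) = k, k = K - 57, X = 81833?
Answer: 720926416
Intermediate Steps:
K = 0
k = -57 (k = 0 - 57 = -57)
R(A, t) = -57
((44700 - 75976)*(-104887 + X) + R(80, -436)) - 110431 = ((44700 - 75976)*(-104887 + 81833) - 57) - 110431 = (-31276*(-23054) - 57) - 110431 = (721036904 - 57) - 110431 = 721036847 - 110431 = 720926416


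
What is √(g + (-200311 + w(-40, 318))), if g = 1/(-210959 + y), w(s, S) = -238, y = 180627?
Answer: I*√46127785355827/15166 ≈ 447.83*I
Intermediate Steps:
g = -1/30332 (g = 1/(-210959 + 180627) = 1/(-30332) = -1/30332 ≈ -3.2968e-5)
√(g + (-200311 + w(-40, 318))) = √(-1/30332 + (-200311 - 238)) = √(-1/30332 - 200549) = √(-6083052269/30332) = I*√46127785355827/15166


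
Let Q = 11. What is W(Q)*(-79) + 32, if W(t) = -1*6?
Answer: 506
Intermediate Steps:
W(t) = -6
W(Q)*(-79) + 32 = -6*(-79) + 32 = 474 + 32 = 506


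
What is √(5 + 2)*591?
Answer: 591*√7 ≈ 1563.6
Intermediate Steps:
√(5 + 2)*591 = √7*591 = 591*√7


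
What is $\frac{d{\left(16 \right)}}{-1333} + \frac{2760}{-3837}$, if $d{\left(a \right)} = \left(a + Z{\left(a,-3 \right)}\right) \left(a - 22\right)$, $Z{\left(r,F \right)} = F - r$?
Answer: $- \frac{1249382}{1704907} \approx -0.73282$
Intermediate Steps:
$d{\left(a \right)} = 66 - 3 a$ ($d{\left(a \right)} = \left(a - \left(3 + a\right)\right) \left(a - 22\right) = - 3 \left(-22 + a\right) = 66 - 3 a$)
$\frac{d{\left(16 \right)}}{-1333} + \frac{2760}{-3837} = \frac{66 - 48}{-1333} + \frac{2760}{-3837} = \left(66 - 48\right) \left(- \frac{1}{1333}\right) + 2760 \left(- \frac{1}{3837}\right) = 18 \left(- \frac{1}{1333}\right) - \frac{920}{1279} = - \frac{18}{1333} - \frac{920}{1279} = - \frac{1249382}{1704907}$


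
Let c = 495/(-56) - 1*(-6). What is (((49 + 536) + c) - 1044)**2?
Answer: 668894769/3136 ≈ 2.1330e+5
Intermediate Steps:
c = -159/56 (c = 495*(-1/56) + 6 = -495/56 + 6 = -159/56 ≈ -2.8393)
(((49 + 536) + c) - 1044)**2 = (((49 + 536) - 159/56) - 1044)**2 = ((585 - 159/56) - 1044)**2 = (32601/56 - 1044)**2 = (-25863/56)**2 = 668894769/3136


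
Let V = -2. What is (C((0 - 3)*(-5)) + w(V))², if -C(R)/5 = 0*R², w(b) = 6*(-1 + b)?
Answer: 324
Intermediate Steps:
w(b) = -6 + 6*b
C(R) = 0 (C(R) = -0*R² = -5*0 = 0)
(C((0 - 3)*(-5)) + w(V))² = (0 + (-6 + 6*(-2)))² = (0 + (-6 - 12))² = (0 - 18)² = (-18)² = 324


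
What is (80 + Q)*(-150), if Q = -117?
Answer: 5550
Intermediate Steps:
(80 + Q)*(-150) = (80 - 117)*(-150) = -37*(-150) = 5550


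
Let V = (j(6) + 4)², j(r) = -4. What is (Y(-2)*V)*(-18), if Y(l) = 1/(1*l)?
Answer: 0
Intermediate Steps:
Y(l) = 1/l
V = 0 (V = (-4 + 4)² = 0² = 0)
(Y(-2)*V)*(-18) = (0/(-2))*(-18) = -½*0*(-18) = 0*(-18) = 0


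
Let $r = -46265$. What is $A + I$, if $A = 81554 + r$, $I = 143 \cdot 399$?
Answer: $92346$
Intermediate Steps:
$I = 57057$
$A = 35289$ ($A = 81554 - 46265 = 35289$)
$A + I = 35289 + 57057 = 92346$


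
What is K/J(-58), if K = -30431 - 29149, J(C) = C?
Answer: 29790/29 ≈ 1027.2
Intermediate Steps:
K = -59580
K/J(-58) = -59580/(-58) = -59580*(-1/58) = 29790/29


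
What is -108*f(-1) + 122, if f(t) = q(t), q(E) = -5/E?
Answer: -418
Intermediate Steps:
f(t) = -5/t
-108*f(-1) + 122 = -(-540)/(-1) + 122 = -(-540)*(-1) + 122 = -108*5 + 122 = -540 + 122 = -418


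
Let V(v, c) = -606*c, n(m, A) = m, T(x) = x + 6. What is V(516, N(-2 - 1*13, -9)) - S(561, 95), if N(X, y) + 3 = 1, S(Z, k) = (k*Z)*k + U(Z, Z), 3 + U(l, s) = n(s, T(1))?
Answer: -5062371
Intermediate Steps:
T(x) = 6 + x
U(l, s) = -3 + s
S(Z, k) = -3 + Z + Z*k² (S(Z, k) = (k*Z)*k + (-3 + Z) = (Z*k)*k + (-3 + Z) = Z*k² + (-3 + Z) = -3 + Z + Z*k²)
N(X, y) = -2 (N(X, y) = -3 + 1 = -2)
V(516, N(-2 - 1*13, -9)) - S(561, 95) = -606*(-2) - (-3 + 561 + 561*95²) = 1212 - (-3 + 561 + 561*9025) = 1212 - (-3 + 561 + 5063025) = 1212 - 1*5063583 = 1212 - 5063583 = -5062371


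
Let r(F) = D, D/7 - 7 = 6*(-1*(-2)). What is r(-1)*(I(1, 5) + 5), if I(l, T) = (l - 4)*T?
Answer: -1330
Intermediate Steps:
I(l, T) = T*(-4 + l) (I(l, T) = (-4 + l)*T = T*(-4 + l))
D = 133 (D = 49 + 7*(6*(-1*(-2))) = 49 + 7*(6*2) = 49 + 7*12 = 49 + 84 = 133)
r(F) = 133
r(-1)*(I(1, 5) + 5) = 133*(5*(-4 + 1) + 5) = 133*(5*(-3) + 5) = 133*(-15 + 5) = 133*(-10) = -1330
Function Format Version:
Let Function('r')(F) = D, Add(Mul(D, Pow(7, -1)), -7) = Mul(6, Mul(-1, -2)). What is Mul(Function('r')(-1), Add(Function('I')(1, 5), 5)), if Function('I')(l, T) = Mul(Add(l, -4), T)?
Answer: -1330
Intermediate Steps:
Function('I')(l, T) = Mul(T, Add(-4, l)) (Function('I')(l, T) = Mul(Add(-4, l), T) = Mul(T, Add(-4, l)))
D = 133 (D = Add(49, Mul(7, Mul(6, Mul(-1, -2)))) = Add(49, Mul(7, Mul(6, 2))) = Add(49, Mul(7, 12)) = Add(49, 84) = 133)
Function('r')(F) = 133
Mul(Function('r')(-1), Add(Function('I')(1, 5), 5)) = Mul(133, Add(Mul(5, Add(-4, 1)), 5)) = Mul(133, Add(Mul(5, -3), 5)) = Mul(133, Add(-15, 5)) = Mul(133, -10) = -1330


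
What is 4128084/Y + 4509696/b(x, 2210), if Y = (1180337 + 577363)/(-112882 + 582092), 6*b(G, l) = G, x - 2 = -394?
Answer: 253072074/245 ≈ 1.0329e+6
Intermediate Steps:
x = -392 (x = 2 - 394 = -392)
b(G, l) = G/6
Y = 25110/6703 (Y = 1757700/469210 = 1757700*(1/469210) = 25110/6703 ≈ 3.7461)
4128084/Y + 4509696/b(x, 2210) = 4128084/(25110/6703) + 4509696/(((1/6)*(-392))) = 4128084*(6703/25110) + 4509696/(-196/3) = 5509866/5 + 4509696*(-3/196) = 5509866/5 - 3382272/49 = 253072074/245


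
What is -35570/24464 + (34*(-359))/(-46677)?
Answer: -680846653/570953064 ≈ -1.1925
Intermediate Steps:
-35570/24464 + (34*(-359))/(-46677) = -35570*1/24464 - 12206*(-1/46677) = -17785/12232 + 12206/46677 = -680846653/570953064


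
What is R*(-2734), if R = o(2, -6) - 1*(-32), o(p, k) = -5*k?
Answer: -169508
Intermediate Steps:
R = 62 (R = -5*(-6) - 1*(-32) = 30 + 32 = 62)
R*(-2734) = 62*(-2734) = -169508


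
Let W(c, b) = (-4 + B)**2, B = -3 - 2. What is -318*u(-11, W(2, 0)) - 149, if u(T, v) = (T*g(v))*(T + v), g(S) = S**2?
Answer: 1606526311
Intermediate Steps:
B = -5
W(c, b) = 81 (W(c, b) = (-4 - 5)**2 = (-9)**2 = 81)
u(T, v) = T*v**2*(T + v) (u(T, v) = (T*v**2)*(T + v) = T*v**2*(T + v))
-318*u(-11, W(2, 0)) - 149 = -(-3498)*81**2*(-11 + 81) - 149 = -(-3498)*6561*70 - 149 = -318*(-5051970) - 149 = 1606526460 - 149 = 1606526311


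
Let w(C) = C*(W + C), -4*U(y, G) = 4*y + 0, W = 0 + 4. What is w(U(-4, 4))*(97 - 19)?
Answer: 2496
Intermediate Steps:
W = 4
U(y, G) = -y (U(y, G) = -(4*y + 0)/4 = -y)
w(C) = C*(4 + C)
w(U(-4, 4))*(97 - 19) = ((-1*(-4))*(4 - 1*(-4)))*(97 - 19) = (4*(4 + 4))*78 = (4*8)*78 = 32*78 = 2496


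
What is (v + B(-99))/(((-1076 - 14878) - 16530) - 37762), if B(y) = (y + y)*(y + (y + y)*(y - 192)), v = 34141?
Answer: 11354621/70246 ≈ 161.64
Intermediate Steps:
B(y) = 2*y*(y + 2*y*(-192 + y)) (B(y) = (2*y)*(y + (2*y)*(-192 + y)) = (2*y)*(y + 2*y*(-192 + y)) = 2*y*(y + 2*y*(-192 + y)))
(v + B(-99))/(((-1076 - 14878) - 16530) - 37762) = (34141 + (-99)²*(-766 + 4*(-99)))/(((-1076 - 14878) - 16530) - 37762) = (34141 + 9801*(-766 - 396))/((-15954 - 16530) - 37762) = (34141 + 9801*(-1162))/(-32484 - 37762) = (34141 - 11388762)/(-70246) = -11354621*(-1/70246) = 11354621/70246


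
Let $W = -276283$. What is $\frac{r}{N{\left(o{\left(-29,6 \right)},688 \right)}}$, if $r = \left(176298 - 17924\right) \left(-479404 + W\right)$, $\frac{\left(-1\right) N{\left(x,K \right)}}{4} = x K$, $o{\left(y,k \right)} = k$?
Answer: $\frac{59840586469}{8256} \approx 7.2481 \cdot 10^{6}$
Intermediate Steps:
$N{\left(x,K \right)} = - 4 K x$ ($N{\left(x,K \right)} = - 4 x K = - 4 K x$)
$r = -119681172938$ ($r = \left(176298 - 17924\right) \left(-479404 - 276283\right) = 158374 \left(-755687\right) = -119681172938$)
$\frac{r}{N{\left(o{\left(-29,6 \right)},688 \right)}} = - \frac{119681172938}{\left(-4\right) 688 \cdot 6} = - \frac{119681172938}{-16512} = \left(-119681172938\right) \left(- \frac{1}{16512}\right) = \frac{59840586469}{8256}$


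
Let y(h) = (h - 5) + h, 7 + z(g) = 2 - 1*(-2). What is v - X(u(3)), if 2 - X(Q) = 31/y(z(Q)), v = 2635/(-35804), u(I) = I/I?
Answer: -1926597/393844 ≈ -4.8918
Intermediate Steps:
u(I) = 1
v = -2635/35804 (v = 2635*(-1/35804) = -2635/35804 ≈ -0.073595)
z(g) = -3 (z(g) = -7 + (2 - 1*(-2)) = -7 + (2 + 2) = -7 + 4 = -3)
y(h) = -5 + 2*h (y(h) = (-5 + h) + h = -5 + 2*h)
X(Q) = 53/11 (X(Q) = 2 - 31/(-5 + 2*(-3)) = 2 - 31/(-5 - 6) = 2 - 31/(-11) = 2 - 31*(-1)/11 = 2 - 1*(-31/11) = 2 + 31/11 = 53/11)
v - X(u(3)) = -2635/35804 - 1*53/11 = -2635/35804 - 53/11 = -1926597/393844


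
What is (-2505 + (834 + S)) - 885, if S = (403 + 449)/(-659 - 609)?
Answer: -810465/317 ≈ -2556.7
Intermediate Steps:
S = -213/317 (S = 852/(-1268) = 852*(-1/1268) = -213/317 ≈ -0.67192)
(-2505 + (834 + S)) - 885 = (-2505 + (834 - 213/317)) - 885 = (-2505 + 264165/317) - 885 = -529920/317 - 885 = -810465/317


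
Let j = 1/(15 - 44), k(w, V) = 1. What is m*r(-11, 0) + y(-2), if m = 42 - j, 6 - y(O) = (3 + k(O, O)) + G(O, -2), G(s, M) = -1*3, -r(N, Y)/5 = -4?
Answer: 24525/29 ≈ 845.69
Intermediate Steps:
r(N, Y) = 20 (r(N, Y) = -5*(-4) = 20)
G(s, M) = -3
y(O) = 5 (y(O) = 6 - ((3 + 1) - 3) = 6 - (4 - 3) = 6 - 1*1 = 6 - 1 = 5)
j = -1/29 (j = 1/(-29) = -1/29 ≈ -0.034483)
m = 1219/29 (m = 42 - 1*(-1/29) = 42 + 1/29 = 1219/29 ≈ 42.034)
m*r(-11, 0) + y(-2) = (1219/29)*20 + 5 = 24380/29 + 5 = 24525/29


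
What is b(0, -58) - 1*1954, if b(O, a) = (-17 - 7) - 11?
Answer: -1989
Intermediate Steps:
b(O, a) = -35 (b(O, a) = -24 - 11 = -35)
b(0, -58) - 1*1954 = -35 - 1*1954 = -35 - 1954 = -1989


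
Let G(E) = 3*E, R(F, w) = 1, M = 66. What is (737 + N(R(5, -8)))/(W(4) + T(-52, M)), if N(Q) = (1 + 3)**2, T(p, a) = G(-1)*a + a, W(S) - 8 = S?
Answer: -251/40 ≈ -6.2750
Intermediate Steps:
W(S) = 8 + S
T(p, a) = -2*a (T(p, a) = (3*(-1))*a + a = -3*a + a = -2*a)
N(Q) = 16 (N(Q) = 4**2 = 16)
(737 + N(R(5, -8)))/(W(4) + T(-52, M)) = (737 + 16)/((8 + 4) - 2*66) = 753/(12 - 132) = 753/(-120) = 753*(-1/120) = -251/40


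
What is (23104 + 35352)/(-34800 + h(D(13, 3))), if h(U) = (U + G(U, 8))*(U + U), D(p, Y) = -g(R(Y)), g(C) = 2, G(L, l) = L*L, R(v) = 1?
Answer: -7307/4351 ≈ -1.6794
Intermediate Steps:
G(L, l) = L**2
D(p, Y) = -2 (D(p, Y) = -1*2 = -2)
h(U) = 2*U*(U + U**2) (h(U) = (U + U**2)*(U + U) = (U + U**2)*(2*U) = 2*U*(U + U**2))
(23104 + 35352)/(-34800 + h(D(13, 3))) = (23104 + 35352)/(-34800 + 2*(-2)**2*(1 - 2)) = 58456/(-34800 + 2*4*(-1)) = 58456/(-34800 - 8) = 58456/(-34808) = 58456*(-1/34808) = -7307/4351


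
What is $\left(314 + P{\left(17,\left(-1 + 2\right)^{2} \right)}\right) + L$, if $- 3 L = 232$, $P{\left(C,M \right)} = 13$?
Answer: $\frac{749}{3} \approx 249.67$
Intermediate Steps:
$L = - \frac{232}{3}$ ($L = \left(- \frac{1}{3}\right) 232 = - \frac{232}{3} \approx -77.333$)
$\left(314 + P{\left(17,\left(-1 + 2\right)^{2} \right)}\right) + L = \left(314 + 13\right) - \frac{232}{3} = 327 - \frac{232}{3} = \frac{749}{3}$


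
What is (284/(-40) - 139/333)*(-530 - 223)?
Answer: 6283283/1110 ≈ 5660.6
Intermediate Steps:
(284/(-40) - 139/333)*(-530 - 223) = (284*(-1/40) - 139*1/333)*(-753) = (-71/10 - 139/333)*(-753) = -25033/3330*(-753) = 6283283/1110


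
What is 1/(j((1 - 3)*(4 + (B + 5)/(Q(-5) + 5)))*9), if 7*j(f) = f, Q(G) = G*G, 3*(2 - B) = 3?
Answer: -5/54 ≈ -0.092593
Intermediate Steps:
B = 1 (B = 2 - 1/3*3 = 2 - 1 = 1)
Q(G) = G**2
j(f) = f/7
1/(j((1 - 3)*(4 + (B + 5)/(Q(-5) + 5)))*9) = 1/((((1 - 3)*(4 + (1 + 5)/((-5)**2 + 5)))/7)*9) = 1/(((-2*(4 + 6/(25 + 5)))/7)*9) = 1/(((-2*(4 + 6/30))/7)*9) = 1/(((-2*(4 + 6*(1/30)))/7)*9) = 1/(((-2*(4 + 1/5))/7)*9) = 1/(((-2*21/5)/7)*9) = 1/(((1/7)*(-42/5))*9) = 1/(-6/5*9) = 1/(-54/5) = -5/54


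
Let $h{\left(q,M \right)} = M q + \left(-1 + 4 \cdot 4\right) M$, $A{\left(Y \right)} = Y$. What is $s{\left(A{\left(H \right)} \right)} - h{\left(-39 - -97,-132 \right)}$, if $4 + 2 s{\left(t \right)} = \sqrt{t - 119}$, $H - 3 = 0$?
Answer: $9634 + i \sqrt{29} \approx 9634.0 + 5.3852 i$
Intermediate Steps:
$H = 3$ ($H = 3 + 0 = 3$)
$s{\left(t \right)} = -2 + \frac{\sqrt{-119 + t}}{2}$ ($s{\left(t \right)} = -2 + \frac{\sqrt{t - 119}}{2} = -2 + \frac{\sqrt{-119 + t}}{2}$)
$h{\left(q,M \right)} = 15 M + M q$ ($h{\left(q,M \right)} = M q + \left(-1 + 16\right) M = M q + 15 M = 15 M + M q$)
$s{\left(A{\left(H \right)} \right)} - h{\left(-39 - -97,-132 \right)} = \left(-2 + \frac{\sqrt{-119 + 3}}{2}\right) - - 132 \left(15 - -58\right) = \left(-2 + \frac{\sqrt{-116}}{2}\right) - - 132 \left(15 + \left(-39 + 97\right)\right) = \left(-2 + \frac{2 i \sqrt{29}}{2}\right) - - 132 \left(15 + 58\right) = \left(-2 + i \sqrt{29}\right) - \left(-132\right) 73 = \left(-2 + i \sqrt{29}\right) - -9636 = \left(-2 + i \sqrt{29}\right) + 9636 = 9634 + i \sqrt{29}$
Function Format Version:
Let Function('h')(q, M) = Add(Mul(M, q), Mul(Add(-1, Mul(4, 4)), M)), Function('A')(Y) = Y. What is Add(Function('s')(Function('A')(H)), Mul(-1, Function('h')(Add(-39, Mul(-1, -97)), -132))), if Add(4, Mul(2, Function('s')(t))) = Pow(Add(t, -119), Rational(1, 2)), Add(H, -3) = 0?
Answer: Add(9634, Mul(I, Pow(29, Rational(1, 2)))) ≈ Add(9634.0, Mul(5.3852, I))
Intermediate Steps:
H = 3 (H = Add(3, 0) = 3)
Function('s')(t) = Add(-2, Mul(Rational(1, 2), Pow(Add(-119, t), Rational(1, 2)))) (Function('s')(t) = Add(-2, Mul(Rational(1, 2), Pow(Add(t, -119), Rational(1, 2)))) = Add(-2, Mul(Rational(1, 2), Pow(Add(-119, t), Rational(1, 2)))))
Function('h')(q, M) = Add(Mul(15, M), Mul(M, q)) (Function('h')(q, M) = Add(Mul(M, q), Mul(Add(-1, 16), M)) = Add(Mul(M, q), Mul(15, M)) = Add(Mul(15, M), Mul(M, q)))
Add(Function('s')(Function('A')(H)), Mul(-1, Function('h')(Add(-39, Mul(-1, -97)), -132))) = Add(Add(-2, Mul(Rational(1, 2), Pow(Add(-119, 3), Rational(1, 2)))), Mul(-1, Mul(-132, Add(15, Add(-39, Mul(-1, -97)))))) = Add(Add(-2, Mul(Rational(1, 2), Pow(-116, Rational(1, 2)))), Mul(-1, Mul(-132, Add(15, Add(-39, 97))))) = Add(Add(-2, Mul(Rational(1, 2), Mul(2, I, Pow(29, Rational(1, 2))))), Mul(-1, Mul(-132, Add(15, 58)))) = Add(Add(-2, Mul(I, Pow(29, Rational(1, 2)))), Mul(-1, Mul(-132, 73))) = Add(Add(-2, Mul(I, Pow(29, Rational(1, 2)))), Mul(-1, -9636)) = Add(Add(-2, Mul(I, Pow(29, Rational(1, 2)))), 9636) = Add(9634, Mul(I, Pow(29, Rational(1, 2))))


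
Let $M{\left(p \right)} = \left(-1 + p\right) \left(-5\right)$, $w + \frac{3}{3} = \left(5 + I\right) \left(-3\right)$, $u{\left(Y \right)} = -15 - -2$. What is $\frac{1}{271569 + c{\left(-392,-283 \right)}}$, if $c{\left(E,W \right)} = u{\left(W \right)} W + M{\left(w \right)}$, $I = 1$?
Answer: $\frac{1}{275348} \approx 3.6318 \cdot 10^{-6}$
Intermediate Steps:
$u{\left(Y \right)} = -13$ ($u{\left(Y \right)} = -15 + 2 = -13$)
$w = -19$ ($w = -1 + \left(5 + 1\right) \left(-3\right) = -1 + 6 \left(-3\right) = -1 - 18 = -19$)
$M{\left(p \right)} = 5 - 5 p$
$c{\left(E,W \right)} = 100 - 13 W$ ($c{\left(E,W \right)} = - 13 W + \left(5 - -95\right) = - 13 W + \left(5 + 95\right) = - 13 W + 100 = 100 - 13 W$)
$\frac{1}{271569 + c{\left(-392,-283 \right)}} = \frac{1}{271569 + \left(100 - -3679\right)} = \frac{1}{271569 + \left(100 + 3679\right)} = \frac{1}{271569 + 3779} = \frac{1}{275348}$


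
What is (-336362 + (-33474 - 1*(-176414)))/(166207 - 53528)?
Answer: -193422/112679 ≈ -1.7166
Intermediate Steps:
(-336362 + (-33474 - 1*(-176414)))/(166207 - 53528) = (-336362 + (-33474 + 176414))/112679 = (-336362 + 142940)*(1/112679) = -193422*1/112679 = -193422/112679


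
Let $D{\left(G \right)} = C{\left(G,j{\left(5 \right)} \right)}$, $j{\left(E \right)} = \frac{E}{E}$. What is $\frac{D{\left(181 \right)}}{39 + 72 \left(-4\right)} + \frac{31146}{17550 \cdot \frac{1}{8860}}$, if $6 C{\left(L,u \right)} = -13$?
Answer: $\frac{1526943877}{97110} \approx 15724.0$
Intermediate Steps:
$j{\left(E \right)} = 1$
$C{\left(L,u \right)} = - \frac{13}{6}$ ($C{\left(L,u \right)} = \frac{1}{6} \left(-13\right) = - \frac{13}{6}$)
$D{\left(G \right)} = - \frac{13}{6}$
$\frac{D{\left(181 \right)}}{39 + 72 \left(-4\right)} + \frac{31146}{17550 \cdot \frac{1}{8860}} = - \frac{13}{6 \left(39 + 72 \left(-4\right)\right)} + \frac{31146}{17550 \cdot \frac{1}{8860}} = - \frac{13}{6 \left(39 - 288\right)} + \frac{31146}{17550 \cdot \frac{1}{8860}} = - \frac{13}{6 \left(-249\right)} + \frac{31146}{\frac{1755}{886}} = \left(- \frac{13}{6}\right) \left(- \frac{1}{249}\right) + 31146 \cdot \frac{886}{1755} = \frac{13}{1494} + \frac{9198452}{585} = \frac{1526943877}{97110}$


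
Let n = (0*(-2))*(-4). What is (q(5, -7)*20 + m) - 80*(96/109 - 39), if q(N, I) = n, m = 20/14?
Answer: 2327890/763 ≈ 3051.0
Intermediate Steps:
m = 10/7 (m = 20*(1/14) = 10/7 ≈ 1.4286)
n = 0 (n = 0*(-4) = 0)
q(N, I) = 0
(q(5, -7)*20 + m) - 80*(96/109 - 39) = (0*20 + 10/7) - 80*(96/109 - 39) = (0 + 10/7) - 80*(96*(1/109) - 39) = 10/7 - 80*(96/109 - 39) = 10/7 - 80*(-4155/109) = 10/7 + 332400/109 = 2327890/763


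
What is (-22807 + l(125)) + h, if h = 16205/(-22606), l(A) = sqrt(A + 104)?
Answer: -515591247/22606 + sqrt(229) ≈ -22793.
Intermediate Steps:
l(A) = sqrt(104 + A)
h = -16205/22606 (h = 16205*(-1/22606) = -16205/22606 ≈ -0.71684)
(-22807 + l(125)) + h = (-22807 + sqrt(104 + 125)) - 16205/22606 = (-22807 + sqrt(229)) - 16205/22606 = -515591247/22606 + sqrt(229)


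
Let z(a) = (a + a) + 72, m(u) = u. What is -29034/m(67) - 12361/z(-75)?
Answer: -1436465/5226 ≈ -274.87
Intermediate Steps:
z(a) = 72 + 2*a (z(a) = 2*a + 72 = 72 + 2*a)
-29034/m(67) - 12361/z(-75) = -29034/67 - 12361/(72 + 2*(-75)) = -29034*1/67 - 12361/(72 - 150) = -29034/67 - 12361/(-78) = -29034/67 - 12361*(-1/78) = -29034/67 + 12361/78 = -1436465/5226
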